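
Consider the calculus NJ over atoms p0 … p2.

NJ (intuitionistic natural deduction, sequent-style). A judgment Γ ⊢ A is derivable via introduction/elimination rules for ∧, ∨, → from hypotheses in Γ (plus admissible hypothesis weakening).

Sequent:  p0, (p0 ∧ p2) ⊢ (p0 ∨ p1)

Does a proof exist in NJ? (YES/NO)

Derivation (root first):
[∨I₁] p0, (p0 ∧ p2) ⊢ (p0 ∨ p1)
  [Wk] p0, (p0 ∧ p2) ⊢ p0
    [Ax] p0 ⊢ p0

Result: YES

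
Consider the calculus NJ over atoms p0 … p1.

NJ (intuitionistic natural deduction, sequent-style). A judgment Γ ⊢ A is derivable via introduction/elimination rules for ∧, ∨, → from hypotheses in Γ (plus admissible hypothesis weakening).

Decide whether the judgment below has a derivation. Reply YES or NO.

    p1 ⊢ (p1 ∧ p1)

Derivation (root first):
[→E] p1 ⊢ (p1 ∧ p1)
  [→I]  ⊢ (p1 → (p1 ∧ p1))
    [∧I] p1 ⊢ (p1 ∧ p1)
      [Ax] p1 ⊢ p1
      [Ax] p1 ⊢ p1
  [Ax] p1 ⊢ p1

Result: YES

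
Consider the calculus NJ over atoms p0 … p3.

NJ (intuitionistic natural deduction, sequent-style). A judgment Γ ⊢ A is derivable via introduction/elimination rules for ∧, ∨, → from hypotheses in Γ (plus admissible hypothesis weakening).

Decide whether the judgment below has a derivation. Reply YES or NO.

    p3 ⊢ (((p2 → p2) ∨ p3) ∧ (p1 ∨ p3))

Derivation (root first):
[∧I] p3 ⊢ (((p2 → p2) ∨ p3) ∧ (p1 ∨ p3))
  [∨I₁]  ⊢ ((p2 → p2) ∨ p3)
    [→I]  ⊢ (p2 → p2)
      [Ax] p2 ⊢ p2
  [∨I₂] p3 ⊢ (p1 ∨ p3)
    [Ax] p3 ⊢ p3

Result: YES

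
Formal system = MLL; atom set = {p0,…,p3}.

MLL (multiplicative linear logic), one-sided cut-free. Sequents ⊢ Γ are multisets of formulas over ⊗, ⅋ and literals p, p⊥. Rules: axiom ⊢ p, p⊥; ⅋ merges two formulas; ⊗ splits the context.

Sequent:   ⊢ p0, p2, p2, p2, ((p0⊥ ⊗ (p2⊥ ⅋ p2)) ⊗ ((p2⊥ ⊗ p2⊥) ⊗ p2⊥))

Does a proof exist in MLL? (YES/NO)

Derivation (root first):
[⊗]  ⊢ p0, p2, p2, p2, ((p0⊥ ⊗ (p2⊥ ⅋ p2)) ⊗ ((p2⊥ ⊗ p2⊥) ⊗ p2⊥))
  [⊗]  ⊢ p0, (p0⊥ ⊗ (p2⊥ ⅋ p2))
    [Ax]  ⊢ p0, p0⊥
    [⅋]  ⊢ (p2⊥ ⅋ p2)
      [Ax]  ⊢ p2, p2⊥
  [⊗]  ⊢ p2, p2, p2, ((p2⊥ ⊗ p2⊥) ⊗ p2⊥)
    [⊗]  ⊢ p2, p2, (p2⊥ ⊗ p2⊥)
      [Ax]  ⊢ p2, p2⊥
      [Ax]  ⊢ p2, p2⊥
    [Ax]  ⊢ p2, p2⊥

Result: YES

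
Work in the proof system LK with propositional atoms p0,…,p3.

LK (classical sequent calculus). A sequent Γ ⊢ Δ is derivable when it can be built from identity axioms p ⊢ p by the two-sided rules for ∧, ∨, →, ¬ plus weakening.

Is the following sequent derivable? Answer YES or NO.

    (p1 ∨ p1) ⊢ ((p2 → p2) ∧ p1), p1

Derivation trace:
[∨L] (p1 ∨ p1) ⊢ ((p2 → p2) ∧ p1), p1
  [Ax] p1 ⊢ p1
  [∧R] p1 ⊢ ((p2 → p2) ∧ p1)
    [→R]  ⊢ (p2 → p2)
      [Ax] p2 ⊢ p2
    [Ax] p1 ⊢ p1

Result: YES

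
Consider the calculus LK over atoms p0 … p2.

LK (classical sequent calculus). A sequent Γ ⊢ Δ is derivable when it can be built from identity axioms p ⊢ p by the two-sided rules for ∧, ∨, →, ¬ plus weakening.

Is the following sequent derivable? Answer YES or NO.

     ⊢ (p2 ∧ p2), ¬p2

Derivation (root first):
[¬R]  ⊢ (p2 ∧ p2), ¬p2
  [∧R] p2 ⊢ (p2 ∧ p2)
    [Ax] p2 ⊢ p2
    [Ax] p2 ⊢ p2

Result: YES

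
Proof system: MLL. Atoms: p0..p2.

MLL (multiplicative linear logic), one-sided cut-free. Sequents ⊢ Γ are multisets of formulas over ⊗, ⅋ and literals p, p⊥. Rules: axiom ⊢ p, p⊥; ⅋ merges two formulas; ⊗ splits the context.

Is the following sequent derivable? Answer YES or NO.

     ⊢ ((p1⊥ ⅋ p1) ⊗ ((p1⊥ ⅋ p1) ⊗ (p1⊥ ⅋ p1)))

Proof tree:
[⊗]  ⊢ ((p1⊥ ⅋ p1) ⊗ ((p1⊥ ⅋ p1) ⊗ (p1⊥ ⅋ p1)))
  [⅋]  ⊢ (p1⊥ ⅋ p1)
    [Ax]  ⊢ p1, p1⊥
  [⊗]  ⊢ ((p1⊥ ⅋ p1) ⊗ (p1⊥ ⅋ p1))
    [⅋]  ⊢ (p1⊥ ⅋ p1)
      [Ax]  ⊢ p1, p1⊥
    [⅋]  ⊢ (p1⊥ ⅋ p1)
      [Ax]  ⊢ p1, p1⊥

Result: YES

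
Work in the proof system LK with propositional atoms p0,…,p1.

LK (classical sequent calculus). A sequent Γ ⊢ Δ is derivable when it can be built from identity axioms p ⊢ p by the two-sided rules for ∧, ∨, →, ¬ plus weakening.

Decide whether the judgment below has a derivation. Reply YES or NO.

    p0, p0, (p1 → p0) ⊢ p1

Truth-table refutation:
  v=00: Γ:[p0=F, p0=F, (p1 → p0)=T] Δ:[p1=F] refutes=False
  v=01: Γ:[p0=F, p0=F, (p1 → p0)=F] Δ:[p1=T] refutes=False
  v=10: Γ:[p0=T, p0=T, (p1 → p0)=T] Δ:[p1=F] refutes=True  ← countermodel

Result: NO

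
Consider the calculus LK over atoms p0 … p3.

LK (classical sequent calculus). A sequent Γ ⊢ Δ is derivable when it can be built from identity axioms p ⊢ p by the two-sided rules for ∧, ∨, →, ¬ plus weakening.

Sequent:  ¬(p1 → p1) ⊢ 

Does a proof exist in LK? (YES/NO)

Proof tree:
[¬L] ¬(p1 → p1) ⊢ 
  [→R]  ⊢ (p1 → p1)
    [Ax] p1 ⊢ p1

Result: YES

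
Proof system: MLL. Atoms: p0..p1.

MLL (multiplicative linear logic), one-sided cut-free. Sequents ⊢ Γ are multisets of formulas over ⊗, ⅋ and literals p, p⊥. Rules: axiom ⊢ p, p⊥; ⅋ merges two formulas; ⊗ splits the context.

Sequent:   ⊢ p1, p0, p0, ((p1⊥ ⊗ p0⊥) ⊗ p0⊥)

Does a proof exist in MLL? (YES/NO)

Proof tree:
[⊗]  ⊢ p1, p0, p0, ((p1⊥ ⊗ p0⊥) ⊗ p0⊥)
  [⊗]  ⊢ p1, p0, (p1⊥ ⊗ p0⊥)
    [Ax]  ⊢ p1, p1⊥
    [Ax]  ⊢ p0, p0⊥
  [Ax]  ⊢ p0, p0⊥

Result: YES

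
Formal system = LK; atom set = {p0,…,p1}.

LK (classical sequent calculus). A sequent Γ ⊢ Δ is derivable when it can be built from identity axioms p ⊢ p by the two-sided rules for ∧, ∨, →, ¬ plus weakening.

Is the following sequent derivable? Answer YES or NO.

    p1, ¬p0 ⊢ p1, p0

Derivation trace:
[WR] p1, ¬p0 ⊢ p1, p0
  [¬L] p1, ¬p0 ⊢ p1
    [WR] p1 ⊢ p1, p0
      [Ax] p1 ⊢ p1

Result: YES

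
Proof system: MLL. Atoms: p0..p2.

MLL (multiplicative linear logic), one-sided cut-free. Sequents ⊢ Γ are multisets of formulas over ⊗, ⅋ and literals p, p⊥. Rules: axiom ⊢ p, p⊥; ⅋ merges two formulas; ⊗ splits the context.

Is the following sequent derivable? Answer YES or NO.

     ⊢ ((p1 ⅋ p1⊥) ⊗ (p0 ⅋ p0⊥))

Proof tree:
[⊗]  ⊢ ((p1 ⅋ p1⊥) ⊗ (p0 ⅋ p0⊥))
  [⅋]  ⊢ (p1 ⅋ p1⊥)
    [Ax]  ⊢ p1, p1⊥
  [⅋]  ⊢ (p0 ⅋ p0⊥)
    [Ax]  ⊢ p0, p0⊥

Result: YES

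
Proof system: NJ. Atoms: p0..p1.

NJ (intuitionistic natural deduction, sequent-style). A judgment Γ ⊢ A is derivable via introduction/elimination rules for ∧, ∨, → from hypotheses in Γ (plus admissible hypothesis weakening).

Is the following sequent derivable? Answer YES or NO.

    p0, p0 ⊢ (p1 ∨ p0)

Proof tree:
[Wk] p0, p0 ⊢ (p1 ∨ p0)
  [∨I₂] p0 ⊢ (p1 ∨ p0)
    [Ax] p0 ⊢ p0

Result: YES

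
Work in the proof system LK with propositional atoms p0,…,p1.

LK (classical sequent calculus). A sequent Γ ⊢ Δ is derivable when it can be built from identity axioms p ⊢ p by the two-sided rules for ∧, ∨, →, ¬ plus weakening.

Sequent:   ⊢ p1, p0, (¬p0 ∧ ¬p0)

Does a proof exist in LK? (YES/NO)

Derivation trace:
[∧R]  ⊢ p1, p0, (¬p0 ∧ ¬p0)
  [¬R]  ⊢ p0, p1, ¬p0
    [WR] p0 ⊢ p0, p1
      [Ax] p0 ⊢ p0
  [¬R]  ⊢ p0, p1, ¬p0
    [WR] p0 ⊢ p0, p1
      [Ax] p0 ⊢ p0

Result: YES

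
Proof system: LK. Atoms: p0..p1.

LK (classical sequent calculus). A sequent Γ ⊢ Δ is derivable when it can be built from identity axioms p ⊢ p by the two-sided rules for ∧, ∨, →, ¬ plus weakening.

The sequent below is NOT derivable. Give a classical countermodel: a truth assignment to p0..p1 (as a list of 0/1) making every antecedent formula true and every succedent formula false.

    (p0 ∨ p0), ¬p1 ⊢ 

Truth-table refutation:
  v=00: Γ:[(p0 ∨ p0)=F, ¬p1=T] Δ:[] refutes=False
  v=01: Γ:[(p0 ∨ p0)=F, ¬p1=F] Δ:[] refutes=False
  v=10: Γ:[(p0 ∨ p0)=T, ¬p1=T] Δ:[] refutes=True  ← countermodel

Result: [1, 0]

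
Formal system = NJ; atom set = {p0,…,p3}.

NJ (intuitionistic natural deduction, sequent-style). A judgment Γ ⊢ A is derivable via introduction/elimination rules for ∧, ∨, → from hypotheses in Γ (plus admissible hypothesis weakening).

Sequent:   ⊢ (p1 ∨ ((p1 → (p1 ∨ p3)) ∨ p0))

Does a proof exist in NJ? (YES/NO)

Derivation trace:
[∨I₂]  ⊢ (p1 ∨ ((p1 → (p1 ∨ p3)) ∨ p0))
  [∨I₁]  ⊢ ((p1 → (p1 ∨ p3)) ∨ p0)
    [→I]  ⊢ (p1 → (p1 ∨ p3))
      [∨I₁] p1 ⊢ (p1 ∨ p3)
        [Ax] p1 ⊢ p1

Result: YES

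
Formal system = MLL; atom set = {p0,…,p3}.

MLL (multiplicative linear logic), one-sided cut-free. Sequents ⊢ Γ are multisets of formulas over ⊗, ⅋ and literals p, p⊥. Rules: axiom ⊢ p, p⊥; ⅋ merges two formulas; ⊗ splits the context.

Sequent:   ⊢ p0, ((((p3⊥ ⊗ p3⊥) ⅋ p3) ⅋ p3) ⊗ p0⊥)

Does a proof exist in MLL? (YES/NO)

Derivation trace:
[⊗]  ⊢ p0, ((((p3⊥ ⊗ p3⊥) ⅋ p3) ⅋ p3) ⊗ p0⊥)
  [⅋]  ⊢ (((p3⊥ ⊗ p3⊥) ⅋ p3) ⅋ p3)
    [⅋]  ⊢ p3, ((p3⊥ ⊗ p3⊥) ⅋ p3)
      [⊗]  ⊢ p3, p3, (p3⊥ ⊗ p3⊥)
        [Ax]  ⊢ p3, p3⊥
        [Ax]  ⊢ p3, p3⊥
  [Ax]  ⊢ p0, p0⊥

Result: YES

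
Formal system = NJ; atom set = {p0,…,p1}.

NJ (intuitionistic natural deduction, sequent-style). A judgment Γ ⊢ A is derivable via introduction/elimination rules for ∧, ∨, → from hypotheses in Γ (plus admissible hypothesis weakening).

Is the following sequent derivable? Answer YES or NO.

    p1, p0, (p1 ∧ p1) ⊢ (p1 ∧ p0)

Proof tree:
[Wk] p1, p0, (p1 ∧ p1) ⊢ (p1 ∧ p0)
  [∧I] p1, p0 ⊢ (p1 ∧ p0)
    [Ax] p1 ⊢ p1
    [Ax] p0 ⊢ p0

Result: YES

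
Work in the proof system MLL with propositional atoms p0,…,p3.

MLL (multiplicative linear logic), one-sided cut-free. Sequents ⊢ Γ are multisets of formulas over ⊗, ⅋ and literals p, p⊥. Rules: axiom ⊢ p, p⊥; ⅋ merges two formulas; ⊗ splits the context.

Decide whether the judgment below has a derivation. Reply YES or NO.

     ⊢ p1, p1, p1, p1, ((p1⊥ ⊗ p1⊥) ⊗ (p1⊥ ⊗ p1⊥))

Proof tree:
[⊗]  ⊢ p1, p1, p1, p1, ((p1⊥ ⊗ p1⊥) ⊗ (p1⊥ ⊗ p1⊥))
  [⊗]  ⊢ p1, p1, (p1⊥ ⊗ p1⊥)
    [Ax]  ⊢ p1, p1⊥
    [Ax]  ⊢ p1, p1⊥
  [⊗]  ⊢ p1, p1, (p1⊥ ⊗ p1⊥)
    [Ax]  ⊢ p1, p1⊥
    [Ax]  ⊢ p1, p1⊥

Result: YES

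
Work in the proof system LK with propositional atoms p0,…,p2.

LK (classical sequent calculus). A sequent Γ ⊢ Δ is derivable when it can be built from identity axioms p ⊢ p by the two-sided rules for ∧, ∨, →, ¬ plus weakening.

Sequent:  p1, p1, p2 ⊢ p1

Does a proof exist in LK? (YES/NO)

Derivation trace:
[WL] p1, p1, p2 ⊢ p1
  [WL] p1, p1 ⊢ p1
    [Ax] p1 ⊢ p1

Result: YES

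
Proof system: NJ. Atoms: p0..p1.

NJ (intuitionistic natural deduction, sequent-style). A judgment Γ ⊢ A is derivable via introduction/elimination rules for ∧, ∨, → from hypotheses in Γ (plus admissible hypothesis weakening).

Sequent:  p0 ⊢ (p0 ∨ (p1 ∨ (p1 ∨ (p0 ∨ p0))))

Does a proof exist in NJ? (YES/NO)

Derivation trace:
[∨I₂] p0 ⊢ (p0 ∨ (p1 ∨ (p1 ∨ (p0 ∨ p0))))
  [∨I₂] p0 ⊢ (p1 ∨ (p1 ∨ (p0 ∨ p0)))
    [∨I₂] p0 ⊢ (p1 ∨ (p0 ∨ p0))
      [∨I₂] p0 ⊢ (p0 ∨ p0)
        [Ax] p0 ⊢ p0

Result: YES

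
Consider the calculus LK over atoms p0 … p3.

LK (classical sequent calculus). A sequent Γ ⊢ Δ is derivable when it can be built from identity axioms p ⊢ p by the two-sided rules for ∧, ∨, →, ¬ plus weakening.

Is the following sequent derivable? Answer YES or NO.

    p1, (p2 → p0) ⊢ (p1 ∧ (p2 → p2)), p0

Proof tree:
[→L] p1, (p2 → p0) ⊢ (p1 ∧ (p2 → p2)), p0
  [WR] p1 ⊢ (p1 ∧ (p2 → p2)), p2
    [∧R] p1 ⊢ (p1 ∧ (p2 → p2))
      [Ax] p1 ⊢ p1
      [→R]  ⊢ (p2 → p2)
        [Ax] p2 ⊢ p2
  [Ax] p0 ⊢ p0

Result: YES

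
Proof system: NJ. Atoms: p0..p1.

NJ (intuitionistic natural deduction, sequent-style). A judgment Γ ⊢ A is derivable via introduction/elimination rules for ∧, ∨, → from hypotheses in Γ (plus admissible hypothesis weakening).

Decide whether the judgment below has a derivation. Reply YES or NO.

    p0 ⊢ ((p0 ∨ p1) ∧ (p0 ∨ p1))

Derivation trace:
[∧I] p0 ⊢ ((p0 ∨ p1) ∧ (p0 ∨ p1))
  [∨I₁] p0 ⊢ (p0 ∨ p1)
    [Ax] p0 ⊢ p0
  [∨I₁] p0 ⊢ (p0 ∨ p1)
    [Ax] p0 ⊢ p0

Result: YES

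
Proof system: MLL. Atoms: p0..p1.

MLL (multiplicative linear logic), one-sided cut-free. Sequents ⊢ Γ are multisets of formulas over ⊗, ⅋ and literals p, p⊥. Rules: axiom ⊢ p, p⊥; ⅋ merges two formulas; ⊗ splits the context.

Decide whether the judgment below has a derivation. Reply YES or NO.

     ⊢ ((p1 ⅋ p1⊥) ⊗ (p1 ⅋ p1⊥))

Derivation (root first):
[⊗]  ⊢ ((p1 ⅋ p1⊥) ⊗ (p1 ⅋ p1⊥))
  [⅋]  ⊢ (p1 ⅋ p1⊥)
    [Ax]  ⊢ p1, p1⊥
  [⅋]  ⊢ (p1 ⅋ p1⊥)
    [Ax]  ⊢ p1, p1⊥

Result: YES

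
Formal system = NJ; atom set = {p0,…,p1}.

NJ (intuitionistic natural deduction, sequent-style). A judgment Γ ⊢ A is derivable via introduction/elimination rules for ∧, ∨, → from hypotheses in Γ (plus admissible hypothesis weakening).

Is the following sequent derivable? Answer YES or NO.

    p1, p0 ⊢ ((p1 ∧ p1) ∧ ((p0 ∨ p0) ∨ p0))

Proof tree:
[∧I] p1, p0 ⊢ ((p1 ∧ p1) ∧ ((p0 ∨ p0) ∨ p0))
  [∧I] p1 ⊢ (p1 ∧ p1)
    [Ax] p1 ⊢ p1
    [Wk] p1, p1 ⊢ p1
      [Ax] p1 ⊢ p1
  [∨I₁] p0 ⊢ ((p0 ∨ p0) ∨ p0)
    [∨I₁] p0 ⊢ (p0 ∨ p0)
      [Ax] p0 ⊢ p0

Result: YES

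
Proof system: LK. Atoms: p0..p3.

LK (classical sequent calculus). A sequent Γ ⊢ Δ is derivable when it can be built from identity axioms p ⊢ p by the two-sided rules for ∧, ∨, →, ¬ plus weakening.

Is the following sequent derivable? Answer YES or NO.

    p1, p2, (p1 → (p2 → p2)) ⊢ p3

Truth-table refutation:
  v=0000: Γ:[p1=F, p2=F, (p1 → (p2 → p2))=T] Δ:[p3=F] refutes=False
  v=0001: Γ:[p1=F, p2=F, (p1 → (p2 → p2))=T] Δ:[p3=T] refutes=False
  v=0010: Γ:[p1=F, p2=T, (p1 → (p2 → p2))=T] Δ:[p3=F] refutes=False
  v=0011: Γ:[p1=F, p2=T, (p1 → (p2 → p2))=T] Δ:[p3=T] refutes=False
  v=0100: Γ:[p1=T, p2=F, (p1 → (p2 → p2))=T] Δ:[p3=F] refutes=False
  v=0101: Γ:[p1=T, p2=F, (p1 → (p2 → p2))=T] Δ:[p3=T] refutes=False
  v=0110: Γ:[p1=T, p2=T, (p1 → (p2 → p2))=T] Δ:[p3=F] refutes=True  ← countermodel

Result: NO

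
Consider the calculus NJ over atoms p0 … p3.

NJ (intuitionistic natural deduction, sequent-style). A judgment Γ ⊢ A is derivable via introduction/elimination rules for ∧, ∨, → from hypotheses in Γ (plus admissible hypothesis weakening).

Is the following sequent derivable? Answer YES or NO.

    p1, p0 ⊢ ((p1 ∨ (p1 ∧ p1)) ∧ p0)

Derivation trace:
[∧I] p1, p0 ⊢ ((p1 ∨ (p1 ∧ p1)) ∧ p0)
  [∨I₂] p1 ⊢ (p1 ∨ (p1 ∧ p1))
    [∧I] p1 ⊢ (p1 ∧ p1)
      [Ax] p1 ⊢ p1
      [Ax] p1 ⊢ p1
  [Ax] p0 ⊢ p0

Result: YES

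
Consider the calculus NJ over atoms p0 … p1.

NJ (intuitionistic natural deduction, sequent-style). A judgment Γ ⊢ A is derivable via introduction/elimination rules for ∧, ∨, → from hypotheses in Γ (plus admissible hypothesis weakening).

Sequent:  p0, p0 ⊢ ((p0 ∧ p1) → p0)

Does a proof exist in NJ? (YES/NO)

Proof tree:
[→I] p0, p0 ⊢ ((p0 ∧ p1) → p0)
  [Wk] p0, (p0 ∧ p1), p0 ⊢ p0
    [Wk] p0, (p0 ∧ p1) ⊢ p0
      [Ax] p0 ⊢ p0

Result: YES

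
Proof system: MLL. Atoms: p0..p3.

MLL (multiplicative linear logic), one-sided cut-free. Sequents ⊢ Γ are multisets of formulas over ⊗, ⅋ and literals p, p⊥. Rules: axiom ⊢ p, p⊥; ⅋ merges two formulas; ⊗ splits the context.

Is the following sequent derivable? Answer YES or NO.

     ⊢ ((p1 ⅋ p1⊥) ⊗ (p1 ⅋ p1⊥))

Derivation (root first):
[⊗]  ⊢ ((p1 ⅋ p1⊥) ⊗ (p1 ⅋ p1⊥))
  [⅋]  ⊢ (p1 ⅋ p1⊥)
    [Ax]  ⊢ p1, p1⊥
  [⅋]  ⊢ (p1 ⅋ p1⊥)
    [Ax]  ⊢ p1, p1⊥

Result: YES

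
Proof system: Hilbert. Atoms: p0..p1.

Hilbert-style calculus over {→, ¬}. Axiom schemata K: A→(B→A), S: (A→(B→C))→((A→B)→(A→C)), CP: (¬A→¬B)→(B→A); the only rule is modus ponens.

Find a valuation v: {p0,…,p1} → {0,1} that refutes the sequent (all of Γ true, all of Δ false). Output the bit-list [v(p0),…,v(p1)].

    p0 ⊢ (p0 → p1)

Enumerate valuations to refute Γ ⊢ Δ:
  v=00: Γ:[p0=F] Δ:[(p0 → p1)=T] refutes=False
  v=01: Γ:[p0=F] Δ:[(p0 → p1)=T] refutes=False
  v=10: Γ:[p0=T] Δ:[(p0 → p1)=F] refutes=True  ← countermodel

Result: [1, 0]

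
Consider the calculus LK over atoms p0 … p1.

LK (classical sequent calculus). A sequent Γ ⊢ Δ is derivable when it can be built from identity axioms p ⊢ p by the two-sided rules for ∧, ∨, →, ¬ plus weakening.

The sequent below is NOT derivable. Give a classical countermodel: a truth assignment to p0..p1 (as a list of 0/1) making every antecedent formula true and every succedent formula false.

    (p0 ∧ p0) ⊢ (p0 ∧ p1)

Truth-table refutation:
  v=00: Γ:[(p0 ∧ p0)=F] Δ:[(p0 ∧ p1)=F] refutes=False
  v=01: Γ:[(p0 ∧ p0)=F] Δ:[(p0 ∧ p1)=F] refutes=False
  v=10: Γ:[(p0 ∧ p0)=T] Δ:[(p0 ∧ p1)=F] refutes=True  ← countermodel

Result: [1, 0]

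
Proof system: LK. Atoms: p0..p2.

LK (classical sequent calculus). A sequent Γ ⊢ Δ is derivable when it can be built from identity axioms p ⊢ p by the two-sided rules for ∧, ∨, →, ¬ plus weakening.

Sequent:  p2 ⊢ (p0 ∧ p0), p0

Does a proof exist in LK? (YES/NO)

Enumerate valuations to refute Γ ⊢ Δ:
  v=000: Γ:[p2=F] Δ:[(p0 ∧ p0)=F, p0=F] refutes=False
  v=001: Γ:[p2=T] Δ:[(p0 ∧ p0)=F, p0=F] refutes=True  ← countermodel

Result: NO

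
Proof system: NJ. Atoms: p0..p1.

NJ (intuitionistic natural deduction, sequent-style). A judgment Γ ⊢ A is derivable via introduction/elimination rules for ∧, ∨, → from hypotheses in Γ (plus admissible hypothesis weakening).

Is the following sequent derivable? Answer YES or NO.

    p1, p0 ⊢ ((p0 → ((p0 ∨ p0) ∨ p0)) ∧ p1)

Derivation trace:
[∧I] p1, p0 ⊢ ((p0 → ((p0 ∨ p0) ∨ p0)) ∧ p1)
  [→I]  ⊢ (p0 → ((p0 ∨ p0) ∨ p0))
    [∨I₁] p0 ⊢ ((p0 ∨ p0) ∨ p0)
      [∨I₂] p0 ⊢ (p0 ∨ p0)
        [Ax] p0 ⊢ p0
  [Wk] p1, p0 ⊢ p1
    [Ax] p1 ⊢ p1

Result: YES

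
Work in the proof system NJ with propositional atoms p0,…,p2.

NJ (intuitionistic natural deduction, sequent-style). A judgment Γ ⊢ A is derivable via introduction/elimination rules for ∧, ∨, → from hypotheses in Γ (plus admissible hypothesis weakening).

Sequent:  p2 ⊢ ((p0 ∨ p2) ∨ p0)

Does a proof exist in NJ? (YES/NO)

Derivation trace:
[∨I₁] p2 ⊢ ((p0 ∨ p2) ∨ p0)
  [∨I₂] p2 ⊢ (p0 ∨ p2)
    [Ax] p2 ⊢ p2

Result: YES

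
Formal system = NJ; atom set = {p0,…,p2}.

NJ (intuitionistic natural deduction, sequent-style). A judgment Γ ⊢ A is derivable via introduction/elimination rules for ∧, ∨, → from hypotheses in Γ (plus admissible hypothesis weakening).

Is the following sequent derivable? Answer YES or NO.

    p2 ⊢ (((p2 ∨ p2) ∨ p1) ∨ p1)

Derivation (root first):
[∨I₁] p2 ⊢ (((p2 ∨ p2) ∨ p1) ∨ p1)
  [∨I₁] p2 ⊢ ((p2 ∨ p2) ∨ p1)
    [∨I₂] p2 ⊢ (p2 ∨ p2)
      [Ax] p2 ⊢ p2

Result: YES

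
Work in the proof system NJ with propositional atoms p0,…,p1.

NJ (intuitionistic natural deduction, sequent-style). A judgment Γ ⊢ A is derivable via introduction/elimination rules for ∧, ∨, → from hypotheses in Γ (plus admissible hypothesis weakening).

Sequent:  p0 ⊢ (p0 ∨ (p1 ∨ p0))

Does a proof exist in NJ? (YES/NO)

Proof tree:
[∨I₂] p0 ⊢ (p0 ∨ (p1 ∨ p0))
  [∨I₂] p0 ⊢ (p1 ∨ p0)
    [Ax] p0 ⊢ p0

Result: YES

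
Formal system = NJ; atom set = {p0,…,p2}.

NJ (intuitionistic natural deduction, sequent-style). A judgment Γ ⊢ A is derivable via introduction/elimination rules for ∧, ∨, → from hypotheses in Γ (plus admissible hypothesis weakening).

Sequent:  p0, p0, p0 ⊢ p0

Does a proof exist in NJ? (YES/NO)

Derivation (root first):
[Wk] p0, p0, p0 ⊢ p0
  [Wk] p0, p0 ⊢ p0
    [Ax] p0 ⊢ p0

Result: YES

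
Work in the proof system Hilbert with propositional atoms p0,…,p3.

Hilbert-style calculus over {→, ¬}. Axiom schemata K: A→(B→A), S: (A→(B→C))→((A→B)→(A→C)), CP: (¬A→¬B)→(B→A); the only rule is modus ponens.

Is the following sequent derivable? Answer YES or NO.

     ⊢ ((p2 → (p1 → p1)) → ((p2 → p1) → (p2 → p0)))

Enumerate valuations to refute Γ ⊢ Δ:
  v=0000: Γ:[] Δ:[((p2 → (p1 → p1)) → ((p2 → p1) → (p2 → p0)))=T] refutes=False
  v=0001: Γ:[] Δ:[((p2 → (p1 → p1)) → ((p2 → p1) → (p2 → p0)))=T] refutes=False
  v=0010: Γ:[] Δ:[((p2 → (p1 → p1)) → ((p2 → p1) → (p2 → p0)))=T] refutes=False
  v=0011: Γ:[] Δ:[((p2 → (p1 → p1)) → ((p2 → p1) → (p2 → p0)))=T] refutes=False
  v=0100: Γ:[] Δ:[((p2 → (p1 → p1)) → ((p2 → p1) → (p2 → p0)))=T] refutes=False
  v=0101: Γ:[] Δ:[((p2 → (p1 → p1)) → ((p2 → p1) → (p2 → p0)))=T] refutes=False
  v=0110: Γ:[] Δ:[((p2 → (p1 → p1)) → ((p2 → p1) → (p2 → p0)))=F] refutes=True  ← countermodel

Result: NO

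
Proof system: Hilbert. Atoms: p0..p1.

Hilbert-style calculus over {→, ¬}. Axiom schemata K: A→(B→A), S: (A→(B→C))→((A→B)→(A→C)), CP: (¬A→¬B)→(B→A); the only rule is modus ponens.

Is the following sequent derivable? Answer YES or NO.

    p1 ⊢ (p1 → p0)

Enumerate valuations to refute Γ ⊢ Δ:
  v=00: Γ:[p1=F] Δ:[(p1 → p0)=T] refutes=False
  v=01: Γ:[p1=T] Δ:[(p1 → p0)=F] refutes=True  ← countermodel

Result: NO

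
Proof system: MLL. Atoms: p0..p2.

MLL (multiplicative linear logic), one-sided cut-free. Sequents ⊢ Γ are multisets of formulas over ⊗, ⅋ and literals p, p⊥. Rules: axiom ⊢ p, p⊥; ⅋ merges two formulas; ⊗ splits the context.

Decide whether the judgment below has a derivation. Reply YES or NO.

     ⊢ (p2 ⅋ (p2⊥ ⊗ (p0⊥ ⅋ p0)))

Proof tree:
[⅋]  ⊢ (p2 ⅋ (p2⊥ ⊗ (p0⊥ ⅋ p0)))
  [⊗]  ⊢ p2, (p2⊥ ⊗ (p0⊥ ⅋ p0))
    [Ax]  ⊢ p2, p2⊥
    [⅋]  ⊢ (p0⊥ ⅋ p0)
      [Ax]  ⊢ p0, p0⊥

Result: YES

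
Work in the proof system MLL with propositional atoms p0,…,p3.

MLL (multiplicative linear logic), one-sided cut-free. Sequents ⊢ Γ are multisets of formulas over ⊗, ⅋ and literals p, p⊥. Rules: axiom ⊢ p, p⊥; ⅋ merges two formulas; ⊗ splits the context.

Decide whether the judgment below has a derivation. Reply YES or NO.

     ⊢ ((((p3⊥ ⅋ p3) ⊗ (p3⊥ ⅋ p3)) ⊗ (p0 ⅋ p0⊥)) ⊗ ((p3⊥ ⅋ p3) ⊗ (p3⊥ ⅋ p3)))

Derivation trace:
[⊗]  ⊢ ((((p3⊥ ⅋ p3) ⊗ (p3⊥ ⅋ p3)) ⊗ (p0 ⅋ p0⊥)) ⊗ ((p3⊥ ⅋ p3) ⊗ (p3⊥ ⅋ p3)))
  [⊗]  ⊢ (((p3⊥ ⅋ p3) ⊗ (p3⊥ ⅋ p3)) ⊗ (p0 ⅋ p0⊥))
    [⊗]  ⊢ ((p3⊥ ⅋ p3) ⊗ (p3⊥ ⅋ p3))
      [⅋]  ⊢ (p3⊥ ⅋ p3)
        [Ax]  ⊢ p3, p3⊥
      [⅋]  ⊢ (p3⊥ ⅋ p3)
        [Ax]  ⊢ p3, p3⊥
    [⅋]  ⊢ (p0 ⅋ p0⊥)
      [Ax]  ⊢ p0, p0⊥
  [⊗]  ⊢ ((p3⊥ ⅋ p3) ⊗ (p3⊥ ⅋ p3))
    [⅋]  ⊢ (p3⊥ ⅋ p3)
      [Ax]  ⊢ p3, p3⊥
    [⅋]  ⊢ (p3⊥ ⅋ p3)
      [Ax]  ⊢ p3, p3⊥

Result: YES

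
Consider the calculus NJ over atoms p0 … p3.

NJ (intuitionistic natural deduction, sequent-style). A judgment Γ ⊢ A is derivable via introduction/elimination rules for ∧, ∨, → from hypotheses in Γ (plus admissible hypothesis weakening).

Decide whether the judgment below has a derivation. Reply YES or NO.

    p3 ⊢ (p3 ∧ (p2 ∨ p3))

Derivation (root first):
[∧I] p3 ⊢ (p3 ∧ (p2 ∨ p3))
  [Ax] p3 ⊢ p3
  [∨I₂] p3 ⊢ (p2 ∨ p3)
    [Ax] p3 ⊢ p3

Result: YES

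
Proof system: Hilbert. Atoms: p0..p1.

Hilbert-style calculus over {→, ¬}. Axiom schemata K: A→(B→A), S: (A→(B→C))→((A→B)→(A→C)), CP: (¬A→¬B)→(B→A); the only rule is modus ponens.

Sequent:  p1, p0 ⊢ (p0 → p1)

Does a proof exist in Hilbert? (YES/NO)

Derivation trace:
[MP] p1, p0 ⊢ (p0 → p1)
  [K]  ⊢ (p1 → (p0 → p1))
  [MP] p1, p0 ⊢ p1
    [MP] p1 ⊢ (p0 → p1)
      [K]  ⊢ (p1 → (p0 → p1))
      [Hyp] p1 ⊢ p1
    [MP] p0 ⊢ p0
      [MP] p0 ⊢ (p0 → p0)
        [K]  ⊢ (p0 → (p0 → p0))
        [Hyp] p0 ⊢ p0
      [Hyp] p0 ⊢ p0

Result: YES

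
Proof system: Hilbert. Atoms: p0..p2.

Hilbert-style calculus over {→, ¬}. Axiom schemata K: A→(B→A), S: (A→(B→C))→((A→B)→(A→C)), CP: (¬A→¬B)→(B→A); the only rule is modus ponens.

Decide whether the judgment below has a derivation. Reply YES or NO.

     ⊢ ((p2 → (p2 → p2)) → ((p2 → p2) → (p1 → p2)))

Search for a countermodel by truth-table:
  v=000: Γ:[] Δ:[((p2 → (p2 → p2)) → ((p2 → p2) → (p1 → p2)))=T] refutes=False
  v=001: Γ:[] Δ:[((p2 → (p2 → p2)) → ((p2 → p2) → (p1 → p2)))=T] refutes=False
  v=010: Γ:[] Δ:[((p2 → (p2 → p2)) → ((p2 → p2) → (p1 → p2)))=F] refutes=True  ← countermodel

Result: NO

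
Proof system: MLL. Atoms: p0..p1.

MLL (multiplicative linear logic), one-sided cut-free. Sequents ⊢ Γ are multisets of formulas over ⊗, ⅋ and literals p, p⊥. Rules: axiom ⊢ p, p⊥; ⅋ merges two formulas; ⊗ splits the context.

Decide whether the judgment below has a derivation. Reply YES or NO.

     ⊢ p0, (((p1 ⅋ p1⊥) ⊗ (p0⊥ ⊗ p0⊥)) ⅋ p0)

Proof tree:
[⅋]  ⊢ p0, (((p1 ⅋ p1⊥) ⊗ (p0⊥ ⊗ p0⊥)) ⅋ p0)
  [⊗]  ⊢ p0, p0, ((p1 ⅋ p1⊥) ⊗ (p0⊥ ⊗ p0⊥))
    [⅋]  ⊢ (p1 ⅋ p1⊥)
      [Ax]  ⊢ p1, p1⊥
    [⊗]  ⊢ p0, p0, (p0⊥ ⊗ p0⊥)
      [Ax]  ⊢ p0, p0⊥
      [Ax]  ⊢ p0, p0⊥

Result: YES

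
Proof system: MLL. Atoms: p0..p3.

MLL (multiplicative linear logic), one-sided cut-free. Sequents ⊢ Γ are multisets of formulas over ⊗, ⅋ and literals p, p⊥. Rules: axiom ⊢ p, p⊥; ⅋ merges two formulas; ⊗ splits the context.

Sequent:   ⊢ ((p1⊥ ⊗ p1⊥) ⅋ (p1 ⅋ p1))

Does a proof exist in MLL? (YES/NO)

Derivation trace:
[⅋]  ⊢ ((p1⊥ ⊗ p1⊥) ⅋ (p1 ⅋ p1))
  [⅋]  ⊢ (p1⊥ ⊗ p1⊥), (p1 ⅋ p1)
    [⊗]  ⊢ p1, p1, (p1⊥ ⊗ p1⊥)
      [Ax]  ⊢ p1, p1⊥
      [Ax]  ⊢ p1, p1⊥

Result: YES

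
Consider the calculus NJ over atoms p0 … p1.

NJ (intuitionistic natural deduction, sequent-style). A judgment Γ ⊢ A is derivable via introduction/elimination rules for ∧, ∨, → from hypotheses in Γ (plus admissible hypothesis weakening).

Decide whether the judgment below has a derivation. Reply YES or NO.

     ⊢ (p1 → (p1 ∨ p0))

Derivation (root first):
[→I]  ⊢ (p1 → (p1 ∨ p0))
  [∨I₁] p1 ⊢ (p1 ∨ p0)
    [Ax] p1 ⊢ p1

Result: YES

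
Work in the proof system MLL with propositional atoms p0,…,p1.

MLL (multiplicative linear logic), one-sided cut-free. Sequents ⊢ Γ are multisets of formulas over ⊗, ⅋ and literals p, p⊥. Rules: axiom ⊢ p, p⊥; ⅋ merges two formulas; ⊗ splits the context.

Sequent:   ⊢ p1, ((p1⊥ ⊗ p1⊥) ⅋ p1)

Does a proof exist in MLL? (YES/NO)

Derivation trace:
[⅋]  ⊢ p1, ((p1⊥ ⊗ p1⊥) ⅋ p1)
  [⊗]  ⊢ p1, p1, (p1⊥ ⊗ p1⊥)
    [Ax]  ⊢ p1, p1⊥
    [Ax]  ⊢ p1, p1⊥

Result: YES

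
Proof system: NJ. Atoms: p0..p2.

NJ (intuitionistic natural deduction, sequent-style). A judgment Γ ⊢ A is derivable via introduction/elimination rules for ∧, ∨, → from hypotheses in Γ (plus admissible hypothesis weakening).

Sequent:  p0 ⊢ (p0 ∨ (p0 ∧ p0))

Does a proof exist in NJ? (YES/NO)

Derivation (root first):
[∨I₂] p0 ⊢ (p0 ∨ (p0 ∧ p0))
  [∧I] p0 ⊢ (p0 ∧ p0)
    [Ax] p0 ⊢ p0
    [Ax] p0 ⊢ p0

Result: YES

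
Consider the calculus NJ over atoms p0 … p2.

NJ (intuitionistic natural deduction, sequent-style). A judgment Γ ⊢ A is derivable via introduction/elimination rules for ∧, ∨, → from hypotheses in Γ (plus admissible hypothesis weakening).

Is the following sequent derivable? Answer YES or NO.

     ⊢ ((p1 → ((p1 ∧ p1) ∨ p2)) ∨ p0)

Derivation (root first):
[∨I₁]  ⊢ ((p1 → ((p1 ∧ p1) ∨ p2)) ∨ p0)
  [→I]  ⊢ (p1 → ((p1 ∧ p1) ∨ p2))
    [∨I₁] p1 ⊢ ((p1 ∧ p1) ∨ p2)
      [∧I] p1 ⊢ (p1 ∧ p1)
        [Ax] p1 ⊢ p1
        [Ax] p1 ⊢ p1

Result: YES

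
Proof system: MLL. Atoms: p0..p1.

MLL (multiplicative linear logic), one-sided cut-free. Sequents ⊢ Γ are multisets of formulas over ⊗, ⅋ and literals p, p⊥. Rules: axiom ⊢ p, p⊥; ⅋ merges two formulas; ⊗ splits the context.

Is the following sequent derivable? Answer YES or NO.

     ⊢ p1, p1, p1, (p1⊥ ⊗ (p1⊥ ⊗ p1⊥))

Derivation (root first):
[⊗]  ⊢ p1, p1, p1, (p1⊥ ⊗ (p1⊥ ⊗ p1⊥))
  [Ax]  ⊢ p1, p1⊥
  [⊗]  ⊢ p1, p1, (p1⊥ ⊗ p1⊥)
    [Ax]  ⊢ p1, p1⊥
    [Ax]  ⊢ p1, p1⊥

Result: YES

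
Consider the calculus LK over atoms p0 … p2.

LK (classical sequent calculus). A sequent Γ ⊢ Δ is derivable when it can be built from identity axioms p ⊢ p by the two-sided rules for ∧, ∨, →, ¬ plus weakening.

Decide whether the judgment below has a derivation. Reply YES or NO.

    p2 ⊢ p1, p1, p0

Search for a countermodel by truth-table:
  v=000: Γ:[p2=F] Δ:[p1=F, p1=F, p0=F] refutes=False
  v=001: Γ:[p2=T] Δ:[p1=F, p1=F, p0=F] refutes=True  ← countermodel

Result: NO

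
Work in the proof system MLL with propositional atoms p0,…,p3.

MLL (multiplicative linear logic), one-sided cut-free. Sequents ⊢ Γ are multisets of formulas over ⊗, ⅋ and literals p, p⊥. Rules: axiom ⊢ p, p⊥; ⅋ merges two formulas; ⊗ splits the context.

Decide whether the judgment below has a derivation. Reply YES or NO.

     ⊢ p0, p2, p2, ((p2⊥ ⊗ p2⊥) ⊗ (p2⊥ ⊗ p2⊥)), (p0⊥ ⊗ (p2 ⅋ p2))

Derivation trace:
[⊗]  ⊢ p0, p2, p2, ((p2⊥ ⊗ p2⊥) ⊗ (p2⊥ ⊗ p2⊥)), (p0⊥ ⊗ (p2 ⅋ p2))
  [Ax]  ⊢ p0, p0⊥
  [⅋]  ⊢ p2, p2, ((p2⊥ ⊗ p2⊥) ⊗ (p2⊥ ⊗ p2⊥)), (p2 ⅋ p2)
    [⊗]  ⊢ p2, p2, p2, p2, ((p2⊥ ⊗ p2⊥) ⊗ (p2⊥ ⊗ p2⊥))
      [⊗]  ⊢ p2, p2, (p2⊥ ⊗ p2⊥)
        [Ax]  ⊢ p2, p2⊥
        [Ax]  ⊢ p2, p2⊥
      [⊗]  ⊢ p2, p2, (p2⊥ ⊗ p2⊥)
        [Ax]  ⊢ p2, p2⊥
        [Ax]  ⊢ p2, p2⊥

Result: YES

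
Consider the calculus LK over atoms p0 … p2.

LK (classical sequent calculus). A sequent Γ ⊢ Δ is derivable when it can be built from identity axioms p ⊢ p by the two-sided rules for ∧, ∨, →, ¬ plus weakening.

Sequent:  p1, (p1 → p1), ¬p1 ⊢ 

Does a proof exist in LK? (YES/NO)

Derivation trace:
[¬L] p1, (p1 → p1), ¬p1 ⊢ 
  [→L] p1, (p1 → p1) ⊢ p1
    [Ax] p1 ⊢ p1
    [Ax] p1 ⊢ p1

Result: YES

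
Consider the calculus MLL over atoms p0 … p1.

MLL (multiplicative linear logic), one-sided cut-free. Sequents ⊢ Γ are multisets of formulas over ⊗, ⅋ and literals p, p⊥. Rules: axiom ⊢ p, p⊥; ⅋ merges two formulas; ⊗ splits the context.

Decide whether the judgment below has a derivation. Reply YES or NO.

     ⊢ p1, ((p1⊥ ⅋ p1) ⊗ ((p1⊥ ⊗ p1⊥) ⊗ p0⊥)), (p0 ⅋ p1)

Derivation trace:
[⅋]  ⊢ p1, ((p1⊥ ⅋ p1) ⊗ ((p1⊥ ⊗ p1⊥) ⊗ p0⊥)), (p0 ⅋ p1)
  [⊗]  ⊢ p1, p1, p0, ((p1⊥ ⅋ p1) ⊗ ((p1⊥ ⊗ p1⊥) ⊗ p0⊥))
    [⅋]  ⊢ (p1⊥ ⅋ p1)
      [Ax]  ⊢ p1, p1⊥
    [⊗]  ⊢ p1, p1, p0, ((p1⊥ ⊗ p1⊥) ⊗ p0⊥)
      [⊗]  ⊢ p1, p1, (p1⊥ ⊗ p1⊥)
        [Ax]  ⊢ p1, p1⊥
        [Ax]  ⊢ p1, p1⊥
      [Ax]  ⊢ p0, p0⊥

Result: YES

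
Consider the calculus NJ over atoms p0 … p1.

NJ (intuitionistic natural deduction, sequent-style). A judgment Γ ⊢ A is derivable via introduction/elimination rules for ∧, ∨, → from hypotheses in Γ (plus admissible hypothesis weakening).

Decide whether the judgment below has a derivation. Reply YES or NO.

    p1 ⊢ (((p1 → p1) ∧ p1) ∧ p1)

Derivation (root first):
[∧I] p1 ⊢ (((p1 → p1) ∧ p1) ∧ p1)
  [∧I] p1 ⊢ ((p1 → p1) ∧ p1)
    [→I]  ⊢ (p1 → p1)
      [Ax] p1 ⊢ p1
    [Ax] p1 ⊢ p1
  [Ax] p1 ⊢ p1

Result: YES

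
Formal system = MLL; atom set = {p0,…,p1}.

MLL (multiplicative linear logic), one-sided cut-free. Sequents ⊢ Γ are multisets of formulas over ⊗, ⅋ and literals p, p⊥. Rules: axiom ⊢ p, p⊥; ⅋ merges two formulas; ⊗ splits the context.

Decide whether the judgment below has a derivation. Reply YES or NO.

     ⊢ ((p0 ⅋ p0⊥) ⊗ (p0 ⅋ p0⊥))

Derivation trace:
[⊗]  ⊢ ((p0 ⅋ p0⊥) ⊗ (p0 ⅋ p0⊥))
  [⅋]  ⊢ (p0 ⅋ p0⊥)
    [Ax]  ⊢ p0, p0⊥
  [⅋]  ⊢ (p0 ⅋ p0⊥)
    [Ax]  ⊢ p0, p0⊥

Result: YES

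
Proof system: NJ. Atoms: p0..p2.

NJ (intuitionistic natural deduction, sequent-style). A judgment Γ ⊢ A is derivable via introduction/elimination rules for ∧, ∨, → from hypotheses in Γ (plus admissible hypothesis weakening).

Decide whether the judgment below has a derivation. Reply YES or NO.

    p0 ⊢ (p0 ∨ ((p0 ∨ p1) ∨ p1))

Derivation trace:
[∨I₂] p0 ⊢ (p0 ∨ ((p0 ∨ p1) ∨ p1))
  [∨I₁] p0 ⊢ ((p0 ∨ p1) ∨ p1)
    [∨I₁] p0 ⊢ (p0 ∨ p1)
      [Ax] p0 ⊢ p0

Result: YES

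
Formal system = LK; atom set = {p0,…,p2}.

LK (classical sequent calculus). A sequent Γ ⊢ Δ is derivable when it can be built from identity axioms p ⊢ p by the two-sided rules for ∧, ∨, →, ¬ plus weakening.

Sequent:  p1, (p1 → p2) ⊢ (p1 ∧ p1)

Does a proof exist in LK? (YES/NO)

Derivation (root first):
[∧R] p1, (p1 → p2) ⊢ (p1 ∧ p1)
  [Ax] p1 ⊢ p1
  [→L] p1, (p1 → p2) ⊢ p1
    [Ax] p1 ⊢ p1
    [WL] p1, p2 ⊢ p1
      [Ax] p1 ⊢ p1

Result: YES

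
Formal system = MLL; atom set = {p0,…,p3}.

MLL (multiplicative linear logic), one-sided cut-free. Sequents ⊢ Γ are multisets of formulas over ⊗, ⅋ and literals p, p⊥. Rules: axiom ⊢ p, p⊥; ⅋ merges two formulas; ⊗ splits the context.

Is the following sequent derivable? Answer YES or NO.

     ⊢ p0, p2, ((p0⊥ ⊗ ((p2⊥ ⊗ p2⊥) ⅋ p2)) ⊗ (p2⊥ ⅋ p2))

Derivation (root first):
[⊗]  ⊢ p0, p2, ((p0⊥ ⊗ ((p2⊥ ⊗ p2⊥) ⅋ p2)) ⊗ (p2⊥ ⅋ p2))
  [⊗]  ⊢ p0, p2, (p0⊥ ⊗ ((p2⊥ ⊗ p2⊥) ⅋ p2))
    [Ax]  ⊢ p0, p0⊥
    [⅋]  ⊢ p2, ((p2⊥ ⊗ p2⊥) ⅋ p2)
      [⊗]  ⊢ p2, p2, (p2⊥ ⊗ p2⊥)
        [Ax]  ⊢ p2, p2⊥
        [Ax]  ⊢ p2, p2⊥
  [⅋]  ⊢ (p2⊥ ⅋ p2)
    [Ax]  ⊢ p2, p2⊥

Result: YES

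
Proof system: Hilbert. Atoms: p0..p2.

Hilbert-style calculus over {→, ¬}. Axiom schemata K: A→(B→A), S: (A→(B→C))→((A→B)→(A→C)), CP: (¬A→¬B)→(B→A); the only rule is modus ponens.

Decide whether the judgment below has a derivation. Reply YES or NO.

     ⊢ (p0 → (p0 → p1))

Truth-table refutation:
  v=000: Γ:[] Δ:[(p0 → (p0 → p1))=T] refutes=False
  v=001: Γ:[] Δ:[(p0 → (p0 → p1))=T] refutes=False
  v=010: Γ:[] Δ:[(p0 → (p0 → p1))=T] refutes=False
  v=011: Γ:[] Δ:[(p0 → (p0 → p1))=T] refutes=False
  v=100: Γ:[] Δ:[(p0 → (p0 → p1))=F] refutes=True  ← countermodel

Result: NO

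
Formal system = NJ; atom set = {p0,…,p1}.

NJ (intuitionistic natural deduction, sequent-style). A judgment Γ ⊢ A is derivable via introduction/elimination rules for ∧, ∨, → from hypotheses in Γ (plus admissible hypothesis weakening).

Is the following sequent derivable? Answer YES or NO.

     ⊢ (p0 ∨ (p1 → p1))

Derivation (root first):
[∨I₂]  ⊢ (p0 ∨ (p1 → p1))
  [→I]  ⊢ (p1 → p1)
    [Ax] p1 ⊢ p1

Result: YES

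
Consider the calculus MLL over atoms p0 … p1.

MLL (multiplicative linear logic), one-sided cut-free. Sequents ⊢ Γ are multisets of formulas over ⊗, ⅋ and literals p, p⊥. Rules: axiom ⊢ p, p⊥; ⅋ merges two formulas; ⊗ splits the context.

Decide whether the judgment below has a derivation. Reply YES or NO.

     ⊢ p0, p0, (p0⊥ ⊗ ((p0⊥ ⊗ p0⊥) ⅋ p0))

Proof tree:
[⊗]  ⊢ p0, p0, (p0⊥ ⊗ ((p0⊥ ⊗ p0⊥) ⅋ p0))
  [Ax]  ⊢ p0, p0⊥
  [⅋]  ⊢ p0, ((p0⊥ ⊗ p0⊥) ⅋ p0)
    [⊗]  ⊢ p0, p0, (p0⊥ ⊗ p0⊥)
      [Ax]  ⊢ p0, p0⊥
      [Ax]  ⊢ p0, p0⊥

Result: YES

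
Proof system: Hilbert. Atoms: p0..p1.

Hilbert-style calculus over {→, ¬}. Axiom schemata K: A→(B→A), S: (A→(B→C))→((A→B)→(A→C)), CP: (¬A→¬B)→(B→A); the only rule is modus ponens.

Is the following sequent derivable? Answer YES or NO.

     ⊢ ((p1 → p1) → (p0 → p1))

Truth-table refutation:
  v=00: Γ:[] Δ:[((p1 → p1) → (p0 → p1))=T] refutes=False
  v=01: Γ:[] Δ:[((p1 → p1) → (p0 → p1))=T] refutes=False
  v=10: Γ:[] Δ:[((p1 → p1) → (p0 → p1))=F] refutes=True  ← countermodel

Result: NO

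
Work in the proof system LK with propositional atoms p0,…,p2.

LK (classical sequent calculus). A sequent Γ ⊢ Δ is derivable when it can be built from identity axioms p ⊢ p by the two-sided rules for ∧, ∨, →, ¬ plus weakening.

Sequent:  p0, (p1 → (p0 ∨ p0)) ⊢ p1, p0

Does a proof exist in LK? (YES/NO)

Derivation (root first):
[→L] p0, (p1 → (p0 ∨ p0)) ⊢ p1, p0
  [WR] p0 ⊢ p0, p1
    [Ax] p0 ⊢ p0
  [∨L] (p0 ∨ p0) ⊢ p1, p0
    [WR] p0 ⊢ p0, p1
      [Ax] p0 ⊢ p0
    [Ax] p0 ⊢ p0

Result: YES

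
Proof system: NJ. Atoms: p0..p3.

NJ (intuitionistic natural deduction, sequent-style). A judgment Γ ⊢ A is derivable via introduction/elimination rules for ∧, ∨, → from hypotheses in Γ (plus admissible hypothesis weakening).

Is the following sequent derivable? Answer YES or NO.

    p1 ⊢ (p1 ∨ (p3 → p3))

Derivation (root first):
[∨I₂] p1 ⊢ (p1 ∨ (p3 → p3))
  [Wk] p1 ⊢ (p3 → p3)
    [→I]  ⊢ (p3 → p3)
      [Ax] p3 ⊢ p3

Result: YES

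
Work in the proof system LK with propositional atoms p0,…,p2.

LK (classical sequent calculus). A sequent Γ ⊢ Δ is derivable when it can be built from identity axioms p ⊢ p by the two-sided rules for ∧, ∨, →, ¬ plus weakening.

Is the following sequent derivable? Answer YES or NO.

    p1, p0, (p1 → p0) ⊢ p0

Proof tree:
[→L] p1, p0, (p1 → p0) ⊢ p0
  [Ax] p1 ⊢ p1
  [WL] p0, p0 ⊢ p0
    [Ax] p0 ⊢ p0

Result: YES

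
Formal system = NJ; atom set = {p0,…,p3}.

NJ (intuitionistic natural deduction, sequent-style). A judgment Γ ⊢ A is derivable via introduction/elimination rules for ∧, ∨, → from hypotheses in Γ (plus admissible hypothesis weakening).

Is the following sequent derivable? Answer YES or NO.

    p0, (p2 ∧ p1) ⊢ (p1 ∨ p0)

Proof tree:
[Wk] p0, (p2 ∧ p1) ⊢ (p1 ∨ p0)
  [∨I₂] p0 ⊢ (p1 ∨ p0)
    [Ax] p0 ⊢ p0

Result: YES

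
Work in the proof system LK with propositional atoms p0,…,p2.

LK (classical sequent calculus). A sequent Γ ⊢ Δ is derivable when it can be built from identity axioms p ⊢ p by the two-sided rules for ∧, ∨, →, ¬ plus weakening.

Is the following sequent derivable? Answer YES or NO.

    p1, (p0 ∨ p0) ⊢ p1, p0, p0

Derivation trace:
[WR] p1, (p0 ∨ p0) ⊢ p1, p0, p0
  [∨L] p1, (p0 ∨ p0) ⊢ p1, p0
    [WL] p1, p0 ⊢ p1
      [Ax] p1 ⊢ p1
    [Ax] p0 ⊢ p0

Result: YES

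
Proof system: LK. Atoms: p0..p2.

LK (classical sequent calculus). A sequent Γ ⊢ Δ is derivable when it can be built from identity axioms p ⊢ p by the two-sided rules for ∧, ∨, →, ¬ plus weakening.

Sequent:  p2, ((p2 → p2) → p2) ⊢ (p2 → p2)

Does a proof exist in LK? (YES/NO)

Derivation (root first):
[→L] p2, ((p2 → p2) → p2) ⊢ (p2 → p2)
  [WL] p2 ⊢ (p2 → p2)
    [→R]  ⊢ (p2 → p2)
      [Ax] p2 ⊢ p2
  [WL] p2 ⊢ (p2 → p2)
    [→R]  ⊢ (p2 → p2)
      [Ax] p2 ⊢ p2

Result: YES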